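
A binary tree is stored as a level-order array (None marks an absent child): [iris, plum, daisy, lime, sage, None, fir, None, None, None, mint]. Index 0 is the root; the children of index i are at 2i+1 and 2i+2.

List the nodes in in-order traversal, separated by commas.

lime, plum, sage, mint, iris, daisy, fir

In-order visits the left subtree, then the node, then the right subtree.
At iris: go left to plum.
  At plum: go left to lime.
    lime is a leaf — visit lime.
  Visit plum.
  At plum: go right to sage.
    At sage: no left child.
    Visit sage.
    At sage: go right to mint.
      mint is a leaf — visit mint.
Visit iris.
At iris: go right to daisy.
  At daisy: no left child.
  Visit daisy.
  At daisy: go right to fir.
    fir is a leaf — visit fir.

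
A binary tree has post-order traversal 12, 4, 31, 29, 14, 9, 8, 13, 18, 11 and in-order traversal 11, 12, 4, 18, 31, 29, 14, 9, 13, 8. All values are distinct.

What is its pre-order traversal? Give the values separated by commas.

11, 18, 4, 12, 13, 9, 14, 29, 31, 8

The last element of post-order is the root; it splits in-order into left and right subtrees.
Root 11: left subtree has 0 nodes { }, right has 9 {12, 4, 18, 31, 29, 14, 9, 13, 8}.
  Root 18: left subtree has 2 nodes {12, 4}, right has 6 {31, 29, 14, 9, 13, 8}.
    Root 4: left subtree has 1 node {12}, right has 0 { }.
    Root 13: left subtree has 4 nodes {31, 29, 14, 9}, right has 1 {8}.
      Root 9: left subtree has 3 nodes {31, 29, 14}, right has 0 { }.
        Root 14: left subtree has 2 nodes {31, 29}, right has 0 { }.
          Root 29: left subtree has 1 node {31}, right has 0 { }.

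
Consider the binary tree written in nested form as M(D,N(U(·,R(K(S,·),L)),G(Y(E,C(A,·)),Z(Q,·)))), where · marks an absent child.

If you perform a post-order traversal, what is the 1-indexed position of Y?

Post-order visits the left subtree, then the right subtree, then the node.
At M: go left to D.
  D is a leaf — visit D.
At M: go right to N.
  At N: go left to U.
    At U: no left child.
    At U: go right to R.
      At R: go left to K.
        At K: go left to S.
          S is a leaf — visit S.
        At K: no right child.
        Visit K.
      At R: go right to L.
        L is a leaf — visit L.
      Visit R.
    Visit U.
  At N: go right to G.
    At G: go left to Y.
      At Y: go left to E.
        E is a leaf — visit E.
      At Y: go right to C.
        At C: go left to A.
          A is a leaf — visit A.
        At C: no right child.
        Visit C.
      Visit Y.
    At G: go right to Z.
      At Z: go left to Q.
        Q is a leaf — visit Q.
      At Z: no right child.
      Visit Z.
    Visit G.
  Visit N.
Visit M.
Full post-order sequence: D, S, K, L, R, U, E, A, C, Y, Q, Z, G, N, M.

10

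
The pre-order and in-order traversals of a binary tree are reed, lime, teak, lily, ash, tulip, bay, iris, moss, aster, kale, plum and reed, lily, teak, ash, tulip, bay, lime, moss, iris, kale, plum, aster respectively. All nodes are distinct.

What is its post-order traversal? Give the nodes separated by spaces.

lily bay tulip ash teak moss plum kale aster iris lime reed

The first element of pre-order is the root; it splits in-order into left and right subtrees.
Root reed: left subtree has 0 nodes { }, right has 11 {lily, teak, ash, tulip, bay, lime, moss, iris, kale, plum, aster}.
  Root lime: left subtree has 5 nodes {lily, teak, ash, tulip, bay}, right has 5 {moss, iris, kale, plum, aster}.
    Root teak: left subtree has 1 node {lily}, right has 3 {ash, tulip, bay}.
      Root ash: left subtree has 0 nodes { }, right has 2 {tulip, bay}.
        Root tulip: left subtree has 0 nodes { }, right has 1 {bay}.
    Root iris: left subtree has 1 node {moss}, right has 3 {kale, plum, aster}.
      Root aster: left subtree has 2 nodes {kale, plum}, right has 0 { }.
        Root kale: left subtree has 0 nodes { }, right has 1 {plum}.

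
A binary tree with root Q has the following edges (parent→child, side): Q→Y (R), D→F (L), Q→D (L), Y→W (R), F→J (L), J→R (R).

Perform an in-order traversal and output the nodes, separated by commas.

In-order visits the left subtree, then the node, then the right subtree.
At Q: go left to D.
  At D: go left to F.
    At F: go left to J.
      At J: no left child.
      Visit J.
      At J: go right to R.
        R is a leaf — visit R.
    Visit F.
    At F: no right child.
  Visit D.
  At D: no right child.
Visit Q.
At Q: go right to Y.
  At Y: no left child.
  Visit Y.
  At Y: go right to W.
    W is a leaf — visit W.

J, R, F, D, Q, Y, W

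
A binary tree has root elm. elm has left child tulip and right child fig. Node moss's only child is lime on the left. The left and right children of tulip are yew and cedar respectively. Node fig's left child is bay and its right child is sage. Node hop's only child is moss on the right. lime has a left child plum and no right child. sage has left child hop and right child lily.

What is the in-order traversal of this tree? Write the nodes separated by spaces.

yew tulip cedar elm bay fig hop plum lime moss sage lily

In-order visits the left subtree, then the node, then the right subtree.
At elm: go left to tulip.
  At tulip: go left to yew.
    yew is a leaf — visit yew.
  Visit tulip.
  At tulip: go right to cedar.
    cedar is a leaf — visit cedar.
Visit elm.
At elm: go right to fig.
  At fig: go left to bay.
    bay is a leaf — visit bay.
  Visit fig.
  At fig: go right to sage.
    At sage: go left to hop.
      At hop: no left child.
      Visit hop.
      At hop: go right to moss.
        At moss: go left to lime.
          At lime: go left to plum.
            plum is a leaf — visit plum.
          Visit lime.
          At lime: no right child.
        Visit moss.
        At moss: no right child.
    Visit sage.
    At sage: go right to lily.
      lily is a leaf — visit lily.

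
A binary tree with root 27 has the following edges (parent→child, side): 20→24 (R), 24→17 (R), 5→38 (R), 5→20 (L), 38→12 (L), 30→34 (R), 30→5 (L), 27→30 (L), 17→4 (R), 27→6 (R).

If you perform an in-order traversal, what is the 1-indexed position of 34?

9

In-order visits the left subtree, then the node, then the right subtree.
At 27: go left to 30.
  At 30: go left to 5.
    At 5: go left to 20.
      At 20: no left child.
      Visit 20.
      At 20: go right to 24.
        At 24: no left child.
        Visit 24.
        At 24: go right to 17.
          At 17: no left child.
          Visit 17.
          At 17: go right to 4.
            4 is a leaf — visit 4.
    Visit 5.
    At 5: go right to 38.
      At 38: go left to 12.
        12 is a leaf — visit 12.
      Visit 38.
      At 38: no right child.
  Visit 30.
  At 30: go right to 34.
    34 is a leaf — visit 34.
Visit 27.
At 27: go right to 6.
  6 is a leaf — visit 6.
Full in-order sequence: 20, 24, 17, 4, 5, 12, 38, 30, 34, 27, 6.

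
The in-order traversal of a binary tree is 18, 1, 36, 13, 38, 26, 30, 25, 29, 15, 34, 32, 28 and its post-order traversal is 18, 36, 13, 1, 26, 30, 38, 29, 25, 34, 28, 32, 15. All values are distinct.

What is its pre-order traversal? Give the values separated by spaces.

The last element of post-order is the root; it splits in-order into left and right subtrees.
Root 15: left subtree has 9 nodes {18, 1, 36, 13, 38, 26, 30, 25, 29}, right has 3 {34, 32, 28}.
  Root 25: left subtree has 7 nodes {18, 1, 36, 13, 38, 26, 30}, right has 1 {29}.
    Root 38: left subtree has 4 nodes {18, 1, 36, 13}, right has 2 {26, 30}.
      Root 1: left subtree has 1 node {18}, right has 2 {36, 13}.
        Root 13: left subtree has 1 node {36}, right has 0 { }.
      Root 30: left subtree has 1 node {26}, right has 0 { }.
  Root 32: left subtree has 1 node {34}, right has 1 {28}.

15 25 38 1 18 13 36 30 26 29 32 34 28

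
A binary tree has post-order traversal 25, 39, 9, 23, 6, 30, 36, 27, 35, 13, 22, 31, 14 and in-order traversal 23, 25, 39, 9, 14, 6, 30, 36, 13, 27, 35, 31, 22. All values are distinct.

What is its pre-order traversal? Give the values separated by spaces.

14 23 9 39 25 31 13 36 30 6 35 27 22

The last element of post-order is the root; it splits in-order into left and right subtrees.
Root 14: left subtree has 4 nodes {23, 25, 39, 9}, right has 8 {6, 30, 36, 13, 27, 35, 31, 22}.
  Root 23: left subtree has 0 nodes { }, right has 3 {25, 39, 9}.
    Root 9: left subtree has 2 nodes {25, 39}, right has 0 { }.
      Root 39: left subtree has 1 node {25}, right has 0 { }.
  Root 31: left subtree has 6 nodes {6, 30, 36, 13, 27, 35}, right has 1 {22}.
    Root 13: left subtree has 3 nodes {6, 30, 36}, right has 2 {27, 35}.
      Root 36: left subtree has 2 nodes {6, 30}, right has 0 { }.
        Root 30: left subtree has 1 node {6}, right has 0 { }.
      Root 35: left subtree has 1 node {27}, right has 0 { }.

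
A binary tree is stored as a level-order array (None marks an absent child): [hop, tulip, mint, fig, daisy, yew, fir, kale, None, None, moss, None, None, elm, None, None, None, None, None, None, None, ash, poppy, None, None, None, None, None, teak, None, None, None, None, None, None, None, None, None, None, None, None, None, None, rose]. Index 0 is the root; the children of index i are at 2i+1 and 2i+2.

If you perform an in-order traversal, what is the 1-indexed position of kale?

In-order visits the left subtree, then the node, then the right subtree.
At hop: go left to tulip.
  At tulip: go left to fig.
    At fig: go left to kale.
      kale is a leaf — visit kale.
    Visit fig.
    At fig: no right child.
  Visit tulip.
  At tulip: go right to daisy.
    At daisy: no left child.
    Visit daisy.
    At daisy: go right to moss.
      At moss: go left to ash.
        At ash: go left to rose.
          rose is a leaf — visit rose.
        Visit ash.
        At ash: no right child.
      Visit moss.
      At moss: go right to poppy.
        poppy is a leaf — visit poppy.
Visit hop.
At hop: go right to mint.
  At mint: go left to yew.
    yew is a leaf — visit yew.
  Visit mint.
  At mint: go right to fir.
    At fir: go left to elm.
      At elm: no left child.
      Visit elm.
      At elm: go right to teak.
        teak is a leaf — visit teak.
    Visit fir.
    At fir: no right child.
Full in-order sequence: kale, fig, tulip, daisy, rose, ash, moss, poppy, hop, yew, mint, elm, teak, fir.

1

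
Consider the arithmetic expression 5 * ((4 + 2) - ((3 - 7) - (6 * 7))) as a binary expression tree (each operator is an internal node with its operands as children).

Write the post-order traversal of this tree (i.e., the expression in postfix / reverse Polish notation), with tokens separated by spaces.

5 4 2 + 3 7 - 6 7 * - - *

Post-order on an expression tree gives postfix notation: for each operator, emit left operand, right operand, then the operator.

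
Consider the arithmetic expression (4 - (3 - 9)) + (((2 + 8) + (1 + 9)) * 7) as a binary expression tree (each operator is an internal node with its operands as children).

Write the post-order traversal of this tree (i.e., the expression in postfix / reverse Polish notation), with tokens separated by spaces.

4 3 9 - - 2 8 + 1 9 + + 7 * +

Post-order on an expression tree gives postfix notation: for each operator, emit left operand, right operand, then the operator.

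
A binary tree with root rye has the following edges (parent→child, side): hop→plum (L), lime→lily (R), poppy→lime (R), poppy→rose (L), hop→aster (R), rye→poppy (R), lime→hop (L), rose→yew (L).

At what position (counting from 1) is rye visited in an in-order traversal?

1

In-order visits the left subtree, then the node, then the right subtree.
At rye: no left child.
Visit rye.
At rye: go right to poppy.
  At poppy: go left to rose.
    At rose: go left to yew.
      yew is a leaf — visit yew.
    Visit rose.
    At rose: no right child.
  Visit poppy.
  At poppy: go right to lime.
    At lime: go left to hop.
      At hop: go left to plum.
        plum is a leaf — visit plum.
      Visit hop.
      At hop: go right to aster.
        aster is a leaf — visit aster.
    Visit lime.
    At lime: go right to lily.
      lily is a leaf — visit lily.
Full in-order sequence: rye, yew, rose, poppy, plum, hop, aster, lime, lily.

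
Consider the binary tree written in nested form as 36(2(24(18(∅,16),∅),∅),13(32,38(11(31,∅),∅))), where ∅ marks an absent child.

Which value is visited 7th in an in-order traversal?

13

In-order visits the left subtree, then the node, then the right subtree.
At 36: go left to 2.
  At 2: go left to 24.
    At 24: go left to 18.
      At 18: no left child.
      Visit 18.
      At 18: go right to 16.
        16 is a leaf — visit 16.
    Visit 24.
    At 24: no right child.
  Visit 2.
  At 2: no right child.
Visit 36.
At 36: go right to 13.
  At 13: go left to 32.
    32 is a leaf — visit 32.
  Visit 13.
  At 13: go right to 38.
    At 38: go left to 11.
      At 11: go left to 31.
        31 is a leaf — visit 31.
      Visit 11.
      At 11: no right child.
    Visit 38.
    At 38: no right child.
Full in-order sequence: 18, 16, 24, 2, 36, 32, 13, 31, 11, 38.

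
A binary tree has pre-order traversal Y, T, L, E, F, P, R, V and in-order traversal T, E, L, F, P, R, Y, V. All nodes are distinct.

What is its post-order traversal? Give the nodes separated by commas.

E, R, P, F, L, T, V, Y

The first element of pre-order is the root; it splits in-order into left and right subtrees.
Root Y: left subtree has 6 nodes {T, E, L, F, P, R}, right has 1 {V}.
  Root T: left subtree has 0 nodes { }, right has 5 {E, L, F, P, R}.
    Root L: left subtree has 1 node {E}, right has 3 {F, P, R}.
      Root F: left subtree has 0 nodes { }, right has 2 {P, R}.
        Root P: left subtree has 0 nodes { }, right has 1 {R}.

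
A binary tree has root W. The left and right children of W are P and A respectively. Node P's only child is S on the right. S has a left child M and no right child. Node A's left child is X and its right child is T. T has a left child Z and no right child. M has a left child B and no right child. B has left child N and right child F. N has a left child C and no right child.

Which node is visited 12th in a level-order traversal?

C

Level-order visits nodes level by level from the root, left to right within each level.
Level 0: W
Level 1: P, A
Level 2: S, X, T
Level 3: M, Z
Level 4: B
Level 5: N, F
Level 6: C
Full level-order sequence: W, P, A, S, X, T, M, Z, B, N, F, C.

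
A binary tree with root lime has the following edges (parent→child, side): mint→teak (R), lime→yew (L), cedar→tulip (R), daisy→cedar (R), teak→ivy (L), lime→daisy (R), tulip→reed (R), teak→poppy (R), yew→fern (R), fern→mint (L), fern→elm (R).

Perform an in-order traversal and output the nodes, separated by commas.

In-order visits the left subtree, then the node, then the right subtree.
At lime: go left to yew.
  At yew: no left child.
  Visit yew.
  At yew: go right to fern.
    At fern: go left to mint.
      At mint: no left child.
      Visit mint.
      At mint: go right to teak.
        At teak: go left to ivy.
          ivy is a leaf — visit ivy.
        Visit teak.
        At teak: go right to poppy.
          poppy is a leaf — visit poppy.
    Visit fern.
    At fern: go right to elm.
      elm is a leaf — visit elm.
Visit lime.
At lime: go right to daisy.
  At daisy: no left child.
  Visit daisy.
  At daisy: go right to cedar.
    At cedar: no left child.
    Visit cedar.
    At cedar: go right to tulip.
      At tulip: no left child.
      Visit tulip.
      At tulip: go right to reed.
        reed is a leaf — visit reed.

yew, mint, ivy, teak, poppy, fern, elm, lime, daisy, cedar, tulip, reed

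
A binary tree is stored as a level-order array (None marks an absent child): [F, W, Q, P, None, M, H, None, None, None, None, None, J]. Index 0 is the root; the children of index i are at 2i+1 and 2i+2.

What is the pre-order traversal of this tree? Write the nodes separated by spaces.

F W P Q M J H

Pre-order visits the node, then its left subtree, then its right subtree.
Visit F.
At F: go left to W.
  Visit W.
  At W: go left to P.
    P is a leaf — visit P.
  At W: no right child.
At F: go right to Q.
  Visit Q.
  At Q: go left to M.
    Visit M.
    At M: no left child.
    At M: go right to J.
      J is a leaf — visit J.
  At Q: go right to H.
    H is a leaf — visit H.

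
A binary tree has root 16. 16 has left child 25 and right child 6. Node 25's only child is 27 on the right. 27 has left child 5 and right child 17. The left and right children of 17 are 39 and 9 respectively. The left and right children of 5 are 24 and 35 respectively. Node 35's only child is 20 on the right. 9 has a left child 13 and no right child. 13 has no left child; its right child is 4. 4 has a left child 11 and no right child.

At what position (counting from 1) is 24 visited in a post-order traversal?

Post-order visits the left subtree, then the right subtree, then the node.
At 16: go left to 25.
  At 25: no left child.
  At 25: go right to 27.
    At 27: go left to 5.
      At 5: go left to 24.
        24 is a leaf — visit 24.
      At 5: go right to 35.
        At 35: no left child.
        At 35: go right to 20.
          20 is a leaf — visit 20.
        Visit 35.
      Visit 5.
    At 27: go right to 17.
      At 17: go left to 39.
        39 is a leaf — visit 39.
      At 17: go right to 9.
        At 9: go left to 13.
          At 13: no left child.
          At 13: go right to 4.
            At 4: go left to 11.
              11 is a leaf — visit 11.
            At 4: no right child.
            Visit 4.
          Visit 13.
        At 9: no right child.
        Visit 9.
      Visit 17.
    Visit 27.
  Visit 25.
At 16: go right to 6.
  6 is a leaf — visit 6.
Visit 16.
Full post-order sequence: 24, 20, 35, 5, 39, 11, 4, 13, 9, 17, 27, 25, 6, 16.

1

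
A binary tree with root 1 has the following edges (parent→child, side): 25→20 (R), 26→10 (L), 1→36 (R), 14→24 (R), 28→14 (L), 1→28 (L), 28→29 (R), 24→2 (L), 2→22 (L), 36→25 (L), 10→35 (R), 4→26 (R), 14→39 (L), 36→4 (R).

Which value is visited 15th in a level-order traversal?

35

Level-order visits nodes level by level from the root, left to right within each level.
Level 0: 1
Level 1: 28, 36
Level 2: 14, 29, 25, 4
Level 3: 39, 24, 20, 26
Level 4: 2, 10
Level 5: 22, 35
Full level-order sequence: 1, 28, 36, 14, 29, 25, 4, 39, 24, 20, 26, 2, 10, 22, 35.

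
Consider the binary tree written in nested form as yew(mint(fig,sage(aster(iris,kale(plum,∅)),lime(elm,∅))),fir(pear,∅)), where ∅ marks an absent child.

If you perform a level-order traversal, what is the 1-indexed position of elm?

11

Level-order visits nodes level by level from the root, left to right within each level.
Level 0: yew
Level 1: mint, fir
Level 2: fig, sage, pear
Level 3: aster, lime
Level 4: iris, kale, elm
Level 5: plum
Full level-order sequence: yew, mint, fir, fig, sage, pear, aster, lime, iris, kale, elm, plum.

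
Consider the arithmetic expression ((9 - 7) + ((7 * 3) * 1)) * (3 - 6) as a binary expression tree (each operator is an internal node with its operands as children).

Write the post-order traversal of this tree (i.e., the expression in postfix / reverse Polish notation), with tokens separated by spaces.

9 7 - 7 3 * 1 * + 3 6 - *

Post-order on an expression tree gives postfix notation: for each operator, emit left operand, right operand, then the operator.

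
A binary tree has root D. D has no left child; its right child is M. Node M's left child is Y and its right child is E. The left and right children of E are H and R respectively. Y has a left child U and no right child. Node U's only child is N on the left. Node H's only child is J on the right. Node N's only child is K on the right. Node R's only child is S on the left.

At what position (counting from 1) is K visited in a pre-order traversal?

6

Pre-order visits the node, then its left subtree, then its right subtree.
Visit D.
At D: no left child.
At D: go right to M.
  Visit M.
  At M: go left to Y.
    Visit Y.
    At Y: go left to U.
      Visit U.
      At U: go left to N.
        Visit N.
        At N: no left child.
        At N: go right to K.
          K is a leaf — visit K.
      At U: no right child.
    At Y: no right child.
  At M: go right to E.
    Visit E.
    At E: go left to H.
      Visit H.
      At H: no left child.
      At H: go right to J.
        J is a leaf — visit J.
    At E: go right to R.
      Visit R.
      At R: go left to S.
        S is a leaf — visit S.
      At R: no right child.
Full pre-order sequence: D, M, Y, U, N, K, E, H, J, R, S.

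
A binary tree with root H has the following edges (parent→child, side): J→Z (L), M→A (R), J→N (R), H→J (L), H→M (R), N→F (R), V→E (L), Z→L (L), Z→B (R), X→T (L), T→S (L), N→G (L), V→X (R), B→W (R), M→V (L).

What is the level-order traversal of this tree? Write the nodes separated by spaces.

Level-order visits nodes level by level from the root, left to right within each level.
Level 0: H
Level 1: J, M
Level 2: Z, N, V, A
Level 3: L, B, G, F, E, X
Level 4: W, T
Level 5: S

H J M Z N V A L B G F E X W T S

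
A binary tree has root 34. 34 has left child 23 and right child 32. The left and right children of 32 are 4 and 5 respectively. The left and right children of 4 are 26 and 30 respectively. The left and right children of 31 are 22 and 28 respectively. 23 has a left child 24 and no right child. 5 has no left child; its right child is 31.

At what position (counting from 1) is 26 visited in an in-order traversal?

In-order visits the left subtree, then the node, then the right subtree.
At 34: go left to 23.
  At 23: go left to 24.
    24 is a leaf — visit 24.
  Visit 23.
  At 23: no right child.
Visit 34.
At 34: go right to 32.
  At 32: go left to 4.
    At 4: go left to 26.
      26 is a leaf — visit 26.
    Visit 4.
    At 4: go right to 30.
      30 is a leaf — visit 30.
  Visit 32.
  At 32: go right to 5.
    At 5: no left child.
    Visit 5.
    At 5: go right to 31.
      At 31: go left to 22.
        22 is a leaf — visit 22.
      Visit 31.
      At 31: go right to 28.
        28 is a leaf — visit 28.
Full in-order sequence: 24, 23, 34, 26, 4, 30, 32, 5, 22, 31, 28.

4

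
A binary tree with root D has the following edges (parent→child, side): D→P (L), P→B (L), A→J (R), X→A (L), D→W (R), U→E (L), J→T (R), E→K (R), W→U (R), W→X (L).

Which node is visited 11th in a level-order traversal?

Level-order visits nodes level by level from the root, left to right within each level.
Level 0: D
Level 1: P, W
Level 2: B, X, U
Level 3: A, E
Level 4: J, K
Level 5: T
Full level-order sequence: D, P, W, B, X, U, A, E, J, K, T.

T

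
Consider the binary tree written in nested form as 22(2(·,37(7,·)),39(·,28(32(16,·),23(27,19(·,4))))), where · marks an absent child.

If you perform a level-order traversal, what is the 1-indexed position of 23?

8

Level-order visits nodes level by level from the root, left to right within each level.
Level 0: 22
Level 1: 2, 39
Level 2: 37, 28
Level 3: 7, 32, 23
Level 4: 16, 27, 19
Level 5: 4
Full level-order sequence: 22, 2, 39, 37, 28, 7, 32, 23, 16, 27, 19, 4.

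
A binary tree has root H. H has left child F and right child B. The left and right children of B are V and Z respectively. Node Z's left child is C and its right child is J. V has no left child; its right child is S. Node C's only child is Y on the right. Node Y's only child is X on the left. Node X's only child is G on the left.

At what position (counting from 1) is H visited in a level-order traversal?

Level-order visits nodes level by level from the root, left to right within each level.
Level 0: H
Level 1: F, B
Level 2: V, Z
Level 3: S, C, J
Level 4: Y
Level 5: X
Level 6: G
Full level-order sequence: H, F, B, V, Z, S, C, J, Y, X, G.

1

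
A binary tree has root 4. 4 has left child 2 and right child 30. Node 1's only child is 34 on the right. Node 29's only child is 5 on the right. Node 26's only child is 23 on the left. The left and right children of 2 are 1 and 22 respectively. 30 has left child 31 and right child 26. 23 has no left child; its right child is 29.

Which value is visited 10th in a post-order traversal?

30

Post-order visits the left subtree, then the right subtree, then the node.
At 4: go left to 2.
  At 2: go left to 1.
    At 1: no left child.
    At 1: go right to 34.
      34 is a leaf — visit 34.
    Visit 1.
  At 2: go right to 22.
    22 is a leaf — visit 22.
  Visit 2.
At 4: go right to 30.
  At 30: go left to 31.
    31 is a leaf — visit 31.
  At 30: go right to 26.
    At 26: go left to 23.
      At 23: no left child.
      At 23: go right to 29.
        At 29: no left child.
        At 29: go right to 5.
          5 is a leaf — visit 5.
        Visit 29.
      Visit 23.
    At 26: no right child.
    Visit 26.
  Visit 30.
Visit 4.
Full post-order sequence: 34, 1, 22, 2, 31, 5, 29, 23, 26, 30, 4.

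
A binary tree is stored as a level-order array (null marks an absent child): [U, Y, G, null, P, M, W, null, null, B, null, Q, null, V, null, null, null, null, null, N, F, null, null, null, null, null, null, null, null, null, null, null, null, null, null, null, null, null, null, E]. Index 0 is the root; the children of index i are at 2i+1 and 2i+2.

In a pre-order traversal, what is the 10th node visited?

Pre-order visits the node, then its left subtree, then its right subtree.
Visit U.
At U: go left to Y.
  Visit Y.
  At Y: no left child.
  At Y: go right to P.
    Visit P.
    At P: go left to B.
      Visit B.
      At B: go left to N.
        Visit N.
        At N: go left to E.
          E is a leaf — visit E.
        At N: no right child.
      At B: go right to F.
        F is a leaf — visit F.
    At P: no right child.
At U: go right to G.
  Visit G.
  At G: go left to M.
    Visit M.
    At M: go left to Q.
      Q is a leaf — visit Q.
    At M: no right child.
  At G: go right to W.
    Visit W.
    At W: go left to V.
      V is a leaf — visit V.
    At W: no right child.
Full pre-order sequence: U, Y, P, B, N, E, F, G, M, Q, W, V.

Q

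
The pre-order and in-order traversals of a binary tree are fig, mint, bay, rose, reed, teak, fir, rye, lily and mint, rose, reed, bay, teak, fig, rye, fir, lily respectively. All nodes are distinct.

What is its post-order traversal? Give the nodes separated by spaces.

reed rose teak bay mint rye lily fir fig

The first element of pre-order is the root; it splits in-order into left and right subtrees.
Root fig: left subtree has 5 nodes {mint, rose, reed, bay, teak}, right has 3 {rye, fir, lily}.
  Root mint: left subtree has 0 nodes { }, right has 4 {rose, reed, bay, teak}.
    Root bay: left subtree has 2 nodes {rose, reed}, right has 1 {teak}.
      Root rose: left subtree has 0 nodes { }, right has 1 {reed}.
  Root fir: left subtree has 1 node {rye}, right has 1 {lily}.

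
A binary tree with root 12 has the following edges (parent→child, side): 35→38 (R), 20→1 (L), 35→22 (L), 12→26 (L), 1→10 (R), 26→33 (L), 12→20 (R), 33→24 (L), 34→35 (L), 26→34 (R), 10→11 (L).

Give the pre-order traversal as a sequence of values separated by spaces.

Pre-order visits the node, then its left subtree, then its right subtree.
Visit 12.
At 12: go left to 26.
  Visit 26.
  At 26: go left to 33.
    Visit 33.
    At 33: go left to 24.
      24 is a leaf — visit 24.
    At 33: no right child.
  At 26: go right to 34.
    Visit 34.
    At 34: go left to 35.
      Visit 35.
      At 35: go left to 22.
        22 is a leaf — visit 22.
      At 35: go right to 38.
        38 is a leaf — visit 38.
    At 34: no right child.
At 12: go right to 20.
  Visit 20.
  At 20: go left to 1.
    Visit 1.
    At 1: no left child.
    At 1: go right to 10.
      Visit 10.
      At 10: go left to 11.
        11 is a leaf — visit 11.
      At 10: no right child.
  At 20: no right child.

12 26 33 24 34 35 22 38 20 1 10 11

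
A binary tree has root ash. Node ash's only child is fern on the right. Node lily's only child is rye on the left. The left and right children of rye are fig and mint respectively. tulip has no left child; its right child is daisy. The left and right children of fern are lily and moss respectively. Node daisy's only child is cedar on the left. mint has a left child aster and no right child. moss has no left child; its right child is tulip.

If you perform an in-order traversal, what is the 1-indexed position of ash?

In-order visits the left subtree, then the node, then the right subtree.
At ash: no left child.
Visit ash.
At ash: go right to fern.
  At fern: go left to lily.
    At lily: go left to rye.
      At rye: go left to fig.
        fig is a leaf — visit fig.
      Visit rye.
      At rye: go right to mint.
        At mint: go left to aster.
          aster is a leaf — visit aster.
        Visit mint.
        At mint: no right child.
    Visit lily.
    At lily: no right child.
  Visit fern.
  At fern: go right to moss.
    At moss: no left child.
    Visit moss.
    At moss: go right to tulip.
      At tulip: no left child.
      Visit tulip.
      At tulip: go right to daisy.
        At daisy: go left to cedar.
          cedar is a leaf — visit cedar.
        Visit daisy.
        At daisy: no right child.
Full in-order sequence: ash, fig, rye, aster, mint, lily, fern, moss, tulip, cedar, daisy.

1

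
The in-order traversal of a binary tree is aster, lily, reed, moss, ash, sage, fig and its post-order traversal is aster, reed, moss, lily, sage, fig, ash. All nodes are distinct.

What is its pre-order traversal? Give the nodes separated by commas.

ash, lily, aster, moss, reed, fig, sage

The last element of post-order is the root; it splits in-order into left and right subtrees.
Root ash: left subtree has 4 nodes {aster, lily, reed, moss}, right has 2 {sage, fig}.
  Root lily: left subtree has 1 node {aster}, right has 2 {reed, moss}.
    Root moss: left subtree has 1 node {reed}, right has 0 { }.
  Root fig: left subtree has 1 node {sage}, right has 0 { }.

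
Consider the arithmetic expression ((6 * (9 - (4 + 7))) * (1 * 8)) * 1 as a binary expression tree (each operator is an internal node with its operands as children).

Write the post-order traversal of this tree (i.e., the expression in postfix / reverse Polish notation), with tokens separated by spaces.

Post-order on an expression tree gives postfix notation: for each operator, emit left operand, right operand, then the operator.

6 9 4 7 + - * 1 8 * * 1 *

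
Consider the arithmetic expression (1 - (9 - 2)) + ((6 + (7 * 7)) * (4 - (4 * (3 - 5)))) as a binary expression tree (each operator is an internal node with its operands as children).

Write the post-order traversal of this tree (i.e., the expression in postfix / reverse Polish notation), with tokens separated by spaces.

1 9 2 - - 6 7 7 * + 4 4 3 5 - * - * +

Post-order on an expression tree gives postfix notation: for each operator, emit left operand, right operand, then the operator.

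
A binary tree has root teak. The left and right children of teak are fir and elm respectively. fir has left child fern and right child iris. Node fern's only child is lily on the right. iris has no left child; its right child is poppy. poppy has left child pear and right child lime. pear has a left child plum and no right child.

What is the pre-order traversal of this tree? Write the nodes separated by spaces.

teak fir fern lily iris poppy pear plum lime elm

Pre-order visits the node, then its left subtree, then its right subtree.
Visit teak.
At teak: go left to fir.
  Visit fir.
  At fir: go left to fern.
    Visit fern.
    At fern: no left child.
    At fern: go right to lily.
      lily is a leaf — visit lily.
  At fir: go right to iris.
    Visit iris.
    At iris: no left child.
    At iris: go right to poppy.
      Visit poppy.
      At poppy: go left to pear.
        Visit pear.
        At pear: go left to plum.
          plum is a leaf — visit plum.
        At pear: no right child.
      At poppy: go right to lime.
        lime is a leaf — visit lime.
At teak: go right to elm.
  elm is a leaf — visit elm.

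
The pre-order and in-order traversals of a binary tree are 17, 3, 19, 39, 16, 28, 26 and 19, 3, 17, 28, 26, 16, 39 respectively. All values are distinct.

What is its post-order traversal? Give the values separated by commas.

The first element of pre-order is the root; it splits in-order into left and right subtrees.
Root 17: left subtree has 2 nodes {19, 3}, right has 4 {28, 26, 16, 39}.
  Root 3: left subtree has 1 node {19}, right has 0 { }.
  Root 39: left subtree has 3 nodes {28, 26, 16}, right has 0 { }.
    Root 16: left subtree has 2 nodes {28, 26}, right has 0 { }.
      Root 28: left subtree has 0 nodes { }, right has 1 {26}.

19, 3, 26, 28, 16, 39, 17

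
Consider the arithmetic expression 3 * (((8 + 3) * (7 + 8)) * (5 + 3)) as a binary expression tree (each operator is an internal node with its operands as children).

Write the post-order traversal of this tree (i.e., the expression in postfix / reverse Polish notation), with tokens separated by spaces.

Post-order on an expression tree gives postfix notation: for each operator, emit left operand, right operand, then the operator.

3 8 3 + 7 8 + * 5 3 + * *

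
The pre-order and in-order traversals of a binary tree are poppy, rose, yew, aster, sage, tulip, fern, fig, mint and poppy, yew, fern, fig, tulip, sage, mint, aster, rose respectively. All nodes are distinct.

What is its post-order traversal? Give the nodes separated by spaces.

fig fern tulip mint sage aster yew rose poppy

The first element of pre-order is the root; it splits in-order into left and right subtrees.
Root poppy: left subtree has 0 nodes { }, right has 8 {yew, fern, fig, tulip, sage, mint, aster, rose}.
  Root rose: left subtree has 7 nodes {yew, fern, fig, tulip, sage, mint, aster}, right has 0 { }.
    Root yew: left subtree has 0 nodes { }, right has 6 {fern, fig, tulip, sage, mint, aster}.
      Root aster: left subtree has 5 nodes {fern, fig, tulip, sage, mint}, right has 0 { }.
        Root sage: left subtree has 3 nodes {fern, fig, tulip}, right has 1 {mint}.
          Root tulip: left subtree has 2 nodes {fern, fig}, right has 0 { }.
            Root fern: left subtree has 0 nodes { }, right has 1 {fig}.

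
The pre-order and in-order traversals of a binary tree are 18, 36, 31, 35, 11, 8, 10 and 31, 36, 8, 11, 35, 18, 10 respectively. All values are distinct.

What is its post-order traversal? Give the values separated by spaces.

The first element of pre-order is the root; it splits in-order into left and right subtrees.
Root 18: left subtree has 5 nodes {31, 36, 8, 11, 35}, right has 1 {10}.
  Root 36: left subtree has 1 node {31}, right has 3 {8, 11, 35}.
    Root 35: left subtree has 2 nodes {8, 11}, right has 0 { }.
      Root 11: left subtree has 1 node {8}, right has 0 { }.

31 8 11 35 36 10 18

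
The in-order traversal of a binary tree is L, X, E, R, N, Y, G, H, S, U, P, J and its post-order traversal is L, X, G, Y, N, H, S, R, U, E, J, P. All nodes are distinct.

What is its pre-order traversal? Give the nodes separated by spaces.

P E X L U R S H N Y G J

The last element of post-order is the root; it splits in-order into left and right subtrees.
Root P: left subtree has 10 nodes {L, X, E, R, N, Y, G, H, S, U}, right has 1 {J}.
  Root E: left subtree has 2 nodes {L, X}, right has 7 {R, N, Y, G, H, S, U}.
    Root X: left subtree has 1 node {L}, right has 0 { }.
    Root U: left subtree has 6 nodes {R, N, Y, G, H, S}, right has 0 { }.
      Root R: left subtree has 0 nodes { }, right has 5 {N, Y, G, H, S}.
        Root S: left subtree has 4 nodes {N, Y, G, H}, right has 0 { }.
          Root H: left subtree has 3 nodes {N, Y, G}, right has 0 { }.
            Root N: left subtree has 0 nodes { }, right has 2 {Y, G}.
              Root Y: left subtree has 0 nodes { }, right has 1 {G}.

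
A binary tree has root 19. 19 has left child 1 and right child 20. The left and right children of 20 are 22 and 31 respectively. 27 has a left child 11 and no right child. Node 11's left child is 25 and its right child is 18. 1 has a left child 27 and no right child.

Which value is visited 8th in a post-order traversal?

20

Post-order visits the left subtree, then the right subtree, then the node.
At 19: go left to 1.
  At 1: go left to 27.
    At 27: go left to 11.
      At 11: go left to 25.
        25 is a leaf — visit 25.
      At 11: go right to 18.
        18 is a leaf — visit 18.
      Visit 11.
    At 27: no right child.
    Visit 27.
  At 1: no right child.
  Visit 1.
At 19: go right to 20.
  At 20: go left to 22.
    22 is a leaf — visit 22.
  At 20: go right to 31.
    31 is a leaf — visit 31.
  Visit 20.
Visit 19.
Full post-order sequence: 25, 18, 11, 27, 1, 22, 31, 20, 19.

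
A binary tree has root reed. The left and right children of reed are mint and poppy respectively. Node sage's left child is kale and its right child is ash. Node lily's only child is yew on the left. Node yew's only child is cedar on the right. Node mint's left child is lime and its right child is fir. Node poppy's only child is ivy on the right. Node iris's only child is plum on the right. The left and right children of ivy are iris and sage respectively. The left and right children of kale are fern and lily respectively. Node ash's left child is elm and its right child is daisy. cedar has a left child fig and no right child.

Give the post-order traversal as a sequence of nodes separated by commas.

Post-order visits the left subtree, then the right subtree, then the node.
At reed: go left to mint.
  At mint: go left to lime.
    lime is a leaf — visit lime.
  At mint: go right to fir.
    fir is a leaf — visit fir.
  Visit mint.
At reed: go right to poppy.
  At poppy: no left child.
  At poppy: go right to ivy.
    At ivy: go left to iris.
      At iris: no left child.
      At iris: go right to plum.
        plum is a leaf — visit plum.
      Visit iris.
    At ivy: go right to sage.
      At sage: go left to kale.
        At kale: go left to fern.
          fern is a leaf — visit fern.
        At kale: go right to lily.
          At lily: go left to yew.
            At yew: no left child.
            At yew: go right to cedar.
              At cedar: go left to fig.
                fig is a leaf — visit fig.
              At cedar: no right child.
              Visit cedar.
            Visit yew.
          At lily: no right child.
          Visit lily.
        Visit kale.
      At sage: go right to ash.
        At ash: go left to elm.
          elm is a leaf — visit elm.
        At ash: go right to daisy.
          daisy is a leaf — visit daisy.
        Visit ash.
      Visit sage.
    Visit ivy.
  Visit poppy.
Visit reed.

lime, fir, mint, plum, iris, fern, fig, cedar, yew, lily, kale, elm, daisy, ash, sage, ivy, poppy, reed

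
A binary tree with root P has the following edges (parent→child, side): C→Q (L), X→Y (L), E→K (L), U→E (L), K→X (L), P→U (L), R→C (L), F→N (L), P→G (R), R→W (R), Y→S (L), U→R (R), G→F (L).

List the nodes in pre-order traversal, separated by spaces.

Pre-order visits the node, then its left subtree, then its right subtree.
Visit P.
At P: go left to U.
  Visit U.
  At U: go left to E.
    Visit E.
    At E: go left to K.
      Visit K.
      At K: go left to X.
        Visit X.
        At X: go left to Y.
          Visit Y.
          At Y: go left to S.
            S is a leaf — visit S.
          At Y: no right child.
        At X: no right child.
      At K: no right child.
    At E: no right child.
  At U: go right to R.
    Visit R.
    At R: go left to C.
      Visit C.
      At C: go left to Q.
        Q is a leaf — visit Q.
      At C: no right child.
    At R: go right to W.
      W is a leaf — visit W.
At P: go right to G.
  Visit G.
  At G: go left to F.
    Visit F.
    At F: go left to N.
      N is a leaf — visit N.
    At F: no right child.
  At G: no right child.

P U E K X Y S R C Q W G F N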